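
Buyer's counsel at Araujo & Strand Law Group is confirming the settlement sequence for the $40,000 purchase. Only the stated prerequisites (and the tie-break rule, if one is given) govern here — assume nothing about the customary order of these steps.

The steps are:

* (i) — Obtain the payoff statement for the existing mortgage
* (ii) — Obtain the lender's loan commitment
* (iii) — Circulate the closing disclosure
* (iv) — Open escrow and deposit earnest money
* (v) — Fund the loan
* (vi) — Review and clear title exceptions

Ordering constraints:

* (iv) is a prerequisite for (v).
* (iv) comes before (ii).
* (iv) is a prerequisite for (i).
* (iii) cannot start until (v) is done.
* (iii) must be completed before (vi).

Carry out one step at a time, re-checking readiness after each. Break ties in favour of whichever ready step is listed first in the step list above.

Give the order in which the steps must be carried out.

(iv) is the only step with nothing outstanding, so it goes first.
(i), (ii) and (v) are all available; (i) is listed earlier → (i).
Now (ii) and (v) have their prerequisites met. (ii) is listed earlier, so (ii) next.
(v) needed (iv), now all done → (v).
(iii) needed (v), now all done → (iii).
Next only (vi) has its prerequisites met → (vi).

(iv) (i) (ii) (v) (iii) (vi)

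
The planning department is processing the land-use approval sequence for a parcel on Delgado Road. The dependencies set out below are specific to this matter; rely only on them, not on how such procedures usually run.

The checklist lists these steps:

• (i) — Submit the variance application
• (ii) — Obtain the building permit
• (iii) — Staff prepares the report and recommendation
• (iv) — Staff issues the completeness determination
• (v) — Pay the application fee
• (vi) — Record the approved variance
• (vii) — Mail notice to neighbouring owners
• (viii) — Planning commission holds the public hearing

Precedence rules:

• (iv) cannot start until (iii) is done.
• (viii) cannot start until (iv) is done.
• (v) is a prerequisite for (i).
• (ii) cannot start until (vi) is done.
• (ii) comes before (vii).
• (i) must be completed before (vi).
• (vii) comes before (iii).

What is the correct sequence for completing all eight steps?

(v) has no prerequisites → (v) first.
(i) needed (v), now all done → (i).
Next only (vi) has its prerequisites met → (vi).
(ii) needed (vi), now all done → (ii).
That leaves (vii) as the only ready step → (vii).
That leaves (iii) as the only ready step → (iii).
(iv) needed (iii), now all done → (iv).
That leaves (viii) as the only ready step → (viii).

(v) (i) (vi) (ii) (vii) (iii) (iv) (viii)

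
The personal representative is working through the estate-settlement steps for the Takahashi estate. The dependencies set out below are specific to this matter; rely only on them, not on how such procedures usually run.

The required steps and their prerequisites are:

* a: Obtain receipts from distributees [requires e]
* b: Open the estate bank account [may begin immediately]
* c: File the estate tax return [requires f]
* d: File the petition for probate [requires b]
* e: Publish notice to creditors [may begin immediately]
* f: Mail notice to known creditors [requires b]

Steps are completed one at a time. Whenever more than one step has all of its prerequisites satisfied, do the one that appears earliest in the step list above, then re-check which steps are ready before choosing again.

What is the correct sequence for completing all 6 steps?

Nothing is required for b and e. b is listed earlier → b first.
d and f now also ready, so the ready set is {d, e, f}; d is listed earlier → d.
Ready: e and f. e is listed earlier → e.
a and f are both available; a is listed earlier → a.
f is the only step now ready → f.
c needed f, now all done → c.

b, d, e, a, f, c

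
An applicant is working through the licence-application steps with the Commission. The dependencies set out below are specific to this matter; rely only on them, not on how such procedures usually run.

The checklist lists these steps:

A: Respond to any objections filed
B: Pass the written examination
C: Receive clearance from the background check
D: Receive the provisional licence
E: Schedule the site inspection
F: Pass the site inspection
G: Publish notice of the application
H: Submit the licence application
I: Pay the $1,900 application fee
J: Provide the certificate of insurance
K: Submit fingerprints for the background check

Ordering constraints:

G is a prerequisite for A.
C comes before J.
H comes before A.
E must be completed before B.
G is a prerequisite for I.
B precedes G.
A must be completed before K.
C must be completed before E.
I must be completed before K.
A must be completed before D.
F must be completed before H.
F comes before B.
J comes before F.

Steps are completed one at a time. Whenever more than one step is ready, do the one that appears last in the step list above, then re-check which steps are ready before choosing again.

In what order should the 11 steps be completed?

Only C has no prerequisites, so it is first.
Ready: J and E. J is listed later → J.
F now also ready, so the ready set is {F, E}; F is listed later → F.
H now also ready, so the ready set is {H, E}; H is listed later → H.
E is the only step now ready → E.
Next only B has its prerequisites met → B.
That leaves G as the only ready step → G.
I and A are both available; I is listed later → I.
Next only A has its prerequisites met → A.
Ready: K and D. K is listed later → K.
Next only D has its prerequisites met → D.

C → J → F → H → E → B → G → I → A → K → D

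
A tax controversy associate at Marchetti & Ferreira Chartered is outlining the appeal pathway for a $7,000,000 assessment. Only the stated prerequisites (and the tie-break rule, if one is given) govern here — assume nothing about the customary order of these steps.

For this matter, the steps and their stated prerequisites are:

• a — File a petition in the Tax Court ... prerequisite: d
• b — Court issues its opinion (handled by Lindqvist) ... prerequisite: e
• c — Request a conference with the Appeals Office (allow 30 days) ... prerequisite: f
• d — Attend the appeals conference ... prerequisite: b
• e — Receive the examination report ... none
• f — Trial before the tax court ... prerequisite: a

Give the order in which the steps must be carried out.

e is the only step with nothing outstanding, so it goes first.
b is the only step now ready → b.
That leaves d as the only ready step → d.
a is the only step now ready → a.
That leaves f as the only ready step → f.
That leaves c as the only ready step → c.

e → b → d → a → f → c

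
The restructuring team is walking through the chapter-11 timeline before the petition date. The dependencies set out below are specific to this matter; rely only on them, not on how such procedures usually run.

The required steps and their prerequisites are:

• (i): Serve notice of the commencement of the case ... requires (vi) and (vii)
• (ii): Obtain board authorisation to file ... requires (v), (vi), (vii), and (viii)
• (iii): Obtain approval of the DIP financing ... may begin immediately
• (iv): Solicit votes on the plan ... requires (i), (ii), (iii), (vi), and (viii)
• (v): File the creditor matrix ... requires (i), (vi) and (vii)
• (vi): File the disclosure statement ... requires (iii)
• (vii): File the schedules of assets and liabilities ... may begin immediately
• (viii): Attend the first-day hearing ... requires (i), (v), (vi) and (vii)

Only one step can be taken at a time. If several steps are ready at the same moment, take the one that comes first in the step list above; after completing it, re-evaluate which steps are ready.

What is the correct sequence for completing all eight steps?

(iii) (vi) (vii) (i) (v) (viii) (ii) (iv)

(iii) and (vii) have no prerequisites; (iii) is listed earlier, so (iii) is first.
(vi) and (vii) are both available; (vi) is listed earlier → (vi).
That leaves (vii) as the only ready step → (vii).
(i) needed (vi) and (vii), now all done → (i).
(v) is the only step now ready → (v).
(viii) needed (i), (v), (vi) and (vii), now all done → (viii).
That leaves (ii) as the only ready step → (ii).
That leaves (iv) as the only ready step → (iv).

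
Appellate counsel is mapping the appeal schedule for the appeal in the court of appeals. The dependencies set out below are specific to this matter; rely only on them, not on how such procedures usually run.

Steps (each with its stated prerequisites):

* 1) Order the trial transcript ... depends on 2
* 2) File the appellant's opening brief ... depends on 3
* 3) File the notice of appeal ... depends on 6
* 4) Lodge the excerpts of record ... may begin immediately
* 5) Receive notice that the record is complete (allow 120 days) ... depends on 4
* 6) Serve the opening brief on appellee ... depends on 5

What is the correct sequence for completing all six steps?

4, 5, 6, 3, 2, 1

4 has no prerequisites → 4 first.
Next only 5 has its prerequisites met → 5.
Next only 6 has its prerequisites met → 6.
That leaves 3 as the only ready step → 3.
2 needed 3, now all done → 2.
Next only 1 has its prerequisites met → 1.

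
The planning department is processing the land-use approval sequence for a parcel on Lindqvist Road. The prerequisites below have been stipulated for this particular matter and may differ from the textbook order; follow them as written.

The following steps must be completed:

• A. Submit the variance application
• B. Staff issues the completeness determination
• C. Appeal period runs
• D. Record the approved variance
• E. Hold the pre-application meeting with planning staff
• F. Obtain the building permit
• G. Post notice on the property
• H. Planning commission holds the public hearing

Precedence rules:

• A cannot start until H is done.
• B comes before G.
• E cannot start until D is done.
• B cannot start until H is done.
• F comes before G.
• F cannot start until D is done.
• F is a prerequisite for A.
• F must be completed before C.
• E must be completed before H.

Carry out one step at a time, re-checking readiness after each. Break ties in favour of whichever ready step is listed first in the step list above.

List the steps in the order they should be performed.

D → E → F → C → H → A → B → G

D is the only step with nothing outstanding, so it goes first.
E and F are both available; E is listed earlier → E.
F and H are both available; F is listed earlier → F.
C and H are both available; C is listed earlier → C.
H is the only step now ready → H.
Now A and B have their prerequisites met. A is listed earlier, so A next.
B needed H, now all done → B.
G needed B and F, now all done → G.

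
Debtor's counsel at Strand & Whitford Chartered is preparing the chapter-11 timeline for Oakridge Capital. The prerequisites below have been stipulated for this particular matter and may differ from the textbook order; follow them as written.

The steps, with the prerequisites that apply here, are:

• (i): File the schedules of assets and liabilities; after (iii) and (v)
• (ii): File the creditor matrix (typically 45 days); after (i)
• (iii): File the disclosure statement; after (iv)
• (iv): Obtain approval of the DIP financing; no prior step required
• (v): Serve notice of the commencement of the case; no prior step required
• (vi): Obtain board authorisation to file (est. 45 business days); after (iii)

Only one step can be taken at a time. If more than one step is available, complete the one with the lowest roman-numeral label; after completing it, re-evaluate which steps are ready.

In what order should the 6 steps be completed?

(iv), (iii), (v), (i), (ii), (vi)

Nothing is required for (iv) and (v). (iv) has the earlier label → (iv) first.
(iii) now also ready, so the ready set is {(iii), (v)}; (iii) has the earlier label → (iii).
(vi) now also ready, so the ready set is {(v), (vi)}; (v) has the earlier label → (v).
Ready: (i) and (vi). (i) has the earlier label → (i).
(ii) and (vi) are both available; (ii) has the earlier label → (ii).
(vi) needed (iii), now all done → (vi).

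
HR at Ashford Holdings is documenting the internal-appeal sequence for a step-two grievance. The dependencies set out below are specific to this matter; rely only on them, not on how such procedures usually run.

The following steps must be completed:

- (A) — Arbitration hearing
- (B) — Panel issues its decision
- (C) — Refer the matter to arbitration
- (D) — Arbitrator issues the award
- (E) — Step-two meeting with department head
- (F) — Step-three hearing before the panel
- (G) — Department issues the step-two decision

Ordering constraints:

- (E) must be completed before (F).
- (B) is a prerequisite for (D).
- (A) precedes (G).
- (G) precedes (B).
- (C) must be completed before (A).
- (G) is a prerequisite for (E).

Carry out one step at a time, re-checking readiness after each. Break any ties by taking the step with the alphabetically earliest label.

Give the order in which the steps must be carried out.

(C) (A) (G) (B) (D) (E) (F)

(C) has no prerequisites → (C) first.
(A) is the only step now ready → (A).
(G) needed (A), now all done → (G).
Ready: (B) and (E). (B) has the earlier label → (B).
(D) and (E) are both available; (D) has the earlier label → (D).
That leaves (E) as the only ready step → (E).
(F) needed (E), now all done → (F).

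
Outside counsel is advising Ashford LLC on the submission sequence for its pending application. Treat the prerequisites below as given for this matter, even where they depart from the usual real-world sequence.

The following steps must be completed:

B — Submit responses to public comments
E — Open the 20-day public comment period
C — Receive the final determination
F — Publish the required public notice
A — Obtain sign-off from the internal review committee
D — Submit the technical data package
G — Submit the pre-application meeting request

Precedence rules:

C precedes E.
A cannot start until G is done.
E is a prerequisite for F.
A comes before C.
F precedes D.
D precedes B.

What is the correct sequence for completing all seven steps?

G A C E F D B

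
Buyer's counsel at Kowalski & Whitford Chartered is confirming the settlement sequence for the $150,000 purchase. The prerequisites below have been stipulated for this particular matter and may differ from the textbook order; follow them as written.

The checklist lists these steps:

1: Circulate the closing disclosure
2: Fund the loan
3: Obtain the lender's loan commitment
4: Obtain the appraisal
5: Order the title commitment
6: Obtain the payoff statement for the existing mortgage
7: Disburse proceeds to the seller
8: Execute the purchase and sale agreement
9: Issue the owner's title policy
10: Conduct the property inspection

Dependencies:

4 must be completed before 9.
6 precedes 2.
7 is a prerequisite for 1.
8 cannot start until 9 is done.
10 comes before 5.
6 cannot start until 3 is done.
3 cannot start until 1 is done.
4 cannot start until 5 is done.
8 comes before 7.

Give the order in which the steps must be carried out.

Only 10 has no prerequisites, so it is first.
5 is the only step now ready → 5.
4 needed 5, now all done → 4.
That leaves 9 as the only ready step → 9.
8 needed 9, now all done → 8.
Next only 7 has its prerequisites met → 7.
1 needed 7, now all done → 1.
Next only 3 has its prerequisites met → 3.
6 is the only step now ready → 6.
Next only 2 has its prerequisites met → 2.

10, 5, 4, 9, 8, 7, 1, 3, 6, 2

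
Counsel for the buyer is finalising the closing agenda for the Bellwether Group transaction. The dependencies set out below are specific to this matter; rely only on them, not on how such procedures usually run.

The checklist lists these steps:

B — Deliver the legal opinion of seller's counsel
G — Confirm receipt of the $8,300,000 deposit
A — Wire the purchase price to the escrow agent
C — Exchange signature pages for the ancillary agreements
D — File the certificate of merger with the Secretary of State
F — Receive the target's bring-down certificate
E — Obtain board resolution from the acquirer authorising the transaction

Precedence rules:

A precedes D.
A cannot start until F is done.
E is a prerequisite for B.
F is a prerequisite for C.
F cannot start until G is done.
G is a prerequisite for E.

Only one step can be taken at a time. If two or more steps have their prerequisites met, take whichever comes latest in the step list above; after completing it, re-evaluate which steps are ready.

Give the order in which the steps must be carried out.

Only G has no prerequisites, so it is first.
E and F are both available; E is listed later → E.
Ready: F and B. F is listed later → F.
Ready: C, A and B. C is listed later → C.
A and B are both available; A is listed later → A.
Now D and B have their prerequisites met. D is listed later, so D next.
B is the only step now ready → B.

G E F C A D B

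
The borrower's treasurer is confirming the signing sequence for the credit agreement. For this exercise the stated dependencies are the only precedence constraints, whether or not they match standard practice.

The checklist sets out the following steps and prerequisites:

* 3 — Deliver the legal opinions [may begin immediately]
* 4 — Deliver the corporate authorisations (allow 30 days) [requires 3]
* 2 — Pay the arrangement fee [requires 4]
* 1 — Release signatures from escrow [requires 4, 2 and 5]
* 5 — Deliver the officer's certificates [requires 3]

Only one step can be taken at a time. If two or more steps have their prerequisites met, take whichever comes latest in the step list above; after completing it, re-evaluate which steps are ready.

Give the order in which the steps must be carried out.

3 5 4 2 1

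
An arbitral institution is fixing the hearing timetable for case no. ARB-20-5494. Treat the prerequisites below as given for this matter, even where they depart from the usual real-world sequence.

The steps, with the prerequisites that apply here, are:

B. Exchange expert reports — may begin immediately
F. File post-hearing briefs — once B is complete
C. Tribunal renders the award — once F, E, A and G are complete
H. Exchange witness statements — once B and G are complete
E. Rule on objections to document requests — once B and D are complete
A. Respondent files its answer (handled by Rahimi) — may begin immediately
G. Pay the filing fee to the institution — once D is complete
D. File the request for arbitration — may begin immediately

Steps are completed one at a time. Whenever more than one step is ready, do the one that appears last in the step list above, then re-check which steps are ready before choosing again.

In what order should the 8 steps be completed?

Nothing is required for D, A and B. D is listed later → D first.
G, A and B are all available; G is listed later → G.
A and B are both available; A is listed later → A.
Next only B has its prerequisites met → B.
Ready: E, H and F. E is listed later → E.
Ready: H and F. H is listed later → H.
F needed B, now all done → F.
C needed G, A, E and F, now all done → C.

D → G → A → B → E → H → F → C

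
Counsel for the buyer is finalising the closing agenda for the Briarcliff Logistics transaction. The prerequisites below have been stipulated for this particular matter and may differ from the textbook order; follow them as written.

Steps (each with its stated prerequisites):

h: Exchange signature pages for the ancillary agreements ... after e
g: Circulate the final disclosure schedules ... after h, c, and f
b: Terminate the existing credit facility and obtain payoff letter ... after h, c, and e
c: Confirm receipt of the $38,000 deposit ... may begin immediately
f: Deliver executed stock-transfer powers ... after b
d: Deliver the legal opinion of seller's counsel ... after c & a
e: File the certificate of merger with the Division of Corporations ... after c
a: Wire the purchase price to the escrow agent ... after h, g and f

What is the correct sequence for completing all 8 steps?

c has no prerequisites → c first.
That leaves e as the only ready step → e.
h is the only step now ready → h.
b needed h, c and e, now all done → b.
Next only f has its prerequisites met → f.
Next only g has its prerequisites met → g.
a needed h, g and f, now all done → a.
d needed c and a, now all done → d.

c → e → h → b → f → g → a → d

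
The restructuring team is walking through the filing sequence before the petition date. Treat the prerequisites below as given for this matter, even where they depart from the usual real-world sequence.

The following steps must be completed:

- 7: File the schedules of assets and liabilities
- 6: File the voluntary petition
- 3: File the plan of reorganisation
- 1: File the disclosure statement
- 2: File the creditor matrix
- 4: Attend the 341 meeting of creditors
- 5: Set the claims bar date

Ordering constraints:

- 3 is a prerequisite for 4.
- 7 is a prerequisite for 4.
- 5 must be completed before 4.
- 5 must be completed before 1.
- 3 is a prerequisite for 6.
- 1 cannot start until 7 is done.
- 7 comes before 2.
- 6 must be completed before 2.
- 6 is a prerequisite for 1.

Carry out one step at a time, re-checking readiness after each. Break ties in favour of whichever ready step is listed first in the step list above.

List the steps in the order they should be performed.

7 3 6 2 5 1 4

7, 3 and 5 have no prerequisites; 7 is listed earlier, so 7 is first.
Ready: 3 and 5. 3 is listed earlier → 3.
Ready: 6 and 5. 6 is listed earlier → 6.
2 now also ready, so the ready set is {2, 5}; 2 is listed earlier → 2.
That leaves 5 as the only ready step → 5.
1 and 4 are both available; 1 is listed earlier → 1.
That leaves 4 as the only ready step → 4.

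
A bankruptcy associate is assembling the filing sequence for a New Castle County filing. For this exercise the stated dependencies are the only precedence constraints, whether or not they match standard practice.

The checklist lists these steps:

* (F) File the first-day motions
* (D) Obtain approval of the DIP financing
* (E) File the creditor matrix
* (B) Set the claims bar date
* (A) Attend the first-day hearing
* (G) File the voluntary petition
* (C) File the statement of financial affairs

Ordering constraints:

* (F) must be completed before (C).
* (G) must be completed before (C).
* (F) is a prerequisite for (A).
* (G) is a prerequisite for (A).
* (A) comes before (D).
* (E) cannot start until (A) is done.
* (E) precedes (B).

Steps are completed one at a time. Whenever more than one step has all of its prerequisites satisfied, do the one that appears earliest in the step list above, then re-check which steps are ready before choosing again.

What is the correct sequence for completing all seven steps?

(F), (G), (A), (D), (E), (B), (C)

Nothing is required for (F) and (G). (F) is listed earlier → (F) first.
Next only (G) has its prerequisites met → (G).
Now (A) and (C) have their prerequisites met. (A) is listed earlier, so (A) next.
(D), (E) and (C) are all available; (D) is listed earlier → (D).
Ready: (E) and (C). (E) is listed earlier → (E).
(B) and (C) are both available; (B) is listed earlier → (B).
Next only (C) has its prerequisites met → (C).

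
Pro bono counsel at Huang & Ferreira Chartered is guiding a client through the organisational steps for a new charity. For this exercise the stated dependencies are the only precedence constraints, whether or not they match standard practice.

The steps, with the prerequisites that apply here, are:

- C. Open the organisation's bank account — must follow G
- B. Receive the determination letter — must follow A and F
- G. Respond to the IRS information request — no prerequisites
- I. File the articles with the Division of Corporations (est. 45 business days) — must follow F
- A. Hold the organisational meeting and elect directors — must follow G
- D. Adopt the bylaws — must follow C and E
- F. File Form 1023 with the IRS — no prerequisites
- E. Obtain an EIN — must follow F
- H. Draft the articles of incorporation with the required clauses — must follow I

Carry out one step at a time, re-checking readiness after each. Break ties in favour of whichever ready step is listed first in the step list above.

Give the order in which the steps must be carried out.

G and F have no prerequisites; G is listed earlier, so G is first.
C, A and F are all available; C is listed earlier → C.
A and F are both available; A is listed earlier → A.
Next only F has its prerequisites met → F.
B, I and E are all available; B is listed earlier → B.
I and E are both available; I is listed earlier → I.
H now also ready, so the ready set is {E, H}; E is listed earlier → E.
D and H are both available; D is listed earlier → D.
Next only H has its prerequisites met → H.

G, C, A, F, B, I, E, D, H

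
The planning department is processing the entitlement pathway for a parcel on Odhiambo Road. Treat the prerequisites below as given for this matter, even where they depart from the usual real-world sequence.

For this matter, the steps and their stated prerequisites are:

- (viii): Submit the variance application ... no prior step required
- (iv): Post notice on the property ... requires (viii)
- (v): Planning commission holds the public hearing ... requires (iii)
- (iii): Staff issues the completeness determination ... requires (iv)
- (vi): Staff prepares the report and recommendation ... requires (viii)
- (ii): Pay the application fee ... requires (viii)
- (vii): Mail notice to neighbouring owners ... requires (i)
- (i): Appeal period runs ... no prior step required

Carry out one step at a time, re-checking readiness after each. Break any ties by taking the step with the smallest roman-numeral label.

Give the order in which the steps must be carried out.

(i) → (vii) → (viii) → (ii) → (iv) → (iii) → (v) → (vi)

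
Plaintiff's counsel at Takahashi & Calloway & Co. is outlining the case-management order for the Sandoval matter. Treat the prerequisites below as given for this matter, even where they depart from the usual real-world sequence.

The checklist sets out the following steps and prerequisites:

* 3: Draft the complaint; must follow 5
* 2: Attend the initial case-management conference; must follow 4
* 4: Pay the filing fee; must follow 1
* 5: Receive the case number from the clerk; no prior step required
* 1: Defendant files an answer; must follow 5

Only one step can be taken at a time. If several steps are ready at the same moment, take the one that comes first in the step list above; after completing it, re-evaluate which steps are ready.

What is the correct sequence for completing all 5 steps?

5 is the only step with nothing outstanding, so it goes first.
3 and 1 are both available; 3 is listed earlier → 3.
Next only 1 has its prerequisites met → 1.
Next only 4 has its prerequisites met → 4.
2 is the only step now ready → 2.

5 3 1 4 2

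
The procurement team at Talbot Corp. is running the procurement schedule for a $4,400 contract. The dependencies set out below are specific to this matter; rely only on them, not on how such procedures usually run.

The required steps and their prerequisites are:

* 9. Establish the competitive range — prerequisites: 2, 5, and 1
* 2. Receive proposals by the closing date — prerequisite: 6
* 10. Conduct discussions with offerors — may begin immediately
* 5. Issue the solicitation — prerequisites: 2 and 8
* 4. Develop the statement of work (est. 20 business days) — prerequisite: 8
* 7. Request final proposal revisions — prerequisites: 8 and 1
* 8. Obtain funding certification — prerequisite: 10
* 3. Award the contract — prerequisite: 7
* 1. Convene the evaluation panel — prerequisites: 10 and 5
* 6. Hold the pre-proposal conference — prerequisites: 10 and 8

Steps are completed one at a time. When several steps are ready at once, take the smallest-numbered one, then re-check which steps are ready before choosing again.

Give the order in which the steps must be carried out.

10 has no prerequisites → 10 first.
8 needed 10, now all done → 8.
4 and 6 are both available; 4 has the earlier label → 4.
6 needed 8 and 10, now all done → 6.
That leaves 2 as the only ready step → 2.
5 needed 2 and 8, now all done → 5.
1 needed 5 and 10, now all done → 1.
7 and 9 are both available; 7 has the earlier label → 7.
Ready: 3 and 9. 3 has the earlier label → 3.
Next only 9 has its prerequisites met → 9.

10, 8, 4, 6, 2, 5, 1, 7, 3, 9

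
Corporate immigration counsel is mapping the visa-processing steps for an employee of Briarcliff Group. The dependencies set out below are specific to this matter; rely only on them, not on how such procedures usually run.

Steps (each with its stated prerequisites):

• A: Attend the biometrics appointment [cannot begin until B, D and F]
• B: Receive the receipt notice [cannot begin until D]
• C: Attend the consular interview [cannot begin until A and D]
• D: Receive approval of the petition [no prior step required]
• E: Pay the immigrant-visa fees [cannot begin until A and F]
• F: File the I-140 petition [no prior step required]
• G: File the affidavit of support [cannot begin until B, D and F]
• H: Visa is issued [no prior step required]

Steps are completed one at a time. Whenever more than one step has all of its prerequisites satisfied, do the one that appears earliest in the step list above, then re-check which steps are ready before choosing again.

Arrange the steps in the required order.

Nothing is required for D, F and H. D is listed earlier → D first.
B now also ready, so the ready set is {B, F, H}; B is listed earlier → B.
Now F and H have their prerequisites met. F is listed earlier, so F next.
A, G and H are all available; A is listed earlier → A.
Ready: C, E, G and H. C is listed earlier → C.
Now E, G and H have their prerequisites met. E is listed earlier, so E next.
G and H are both available; G is listed earlier → G.
H is the only step now ready → H.

D → B → F → A → C → E → G → H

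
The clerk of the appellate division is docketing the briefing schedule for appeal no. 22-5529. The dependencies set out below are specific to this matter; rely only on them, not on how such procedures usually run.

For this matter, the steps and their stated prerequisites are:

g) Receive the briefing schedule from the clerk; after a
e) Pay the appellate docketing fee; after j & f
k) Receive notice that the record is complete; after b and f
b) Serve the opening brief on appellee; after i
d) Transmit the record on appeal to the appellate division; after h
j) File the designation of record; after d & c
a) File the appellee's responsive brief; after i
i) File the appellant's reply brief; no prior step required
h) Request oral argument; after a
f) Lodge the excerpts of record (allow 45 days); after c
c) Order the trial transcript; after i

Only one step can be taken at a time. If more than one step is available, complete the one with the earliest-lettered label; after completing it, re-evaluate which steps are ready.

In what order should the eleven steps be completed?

i, a, b, c, f, g, h, d, j, e, k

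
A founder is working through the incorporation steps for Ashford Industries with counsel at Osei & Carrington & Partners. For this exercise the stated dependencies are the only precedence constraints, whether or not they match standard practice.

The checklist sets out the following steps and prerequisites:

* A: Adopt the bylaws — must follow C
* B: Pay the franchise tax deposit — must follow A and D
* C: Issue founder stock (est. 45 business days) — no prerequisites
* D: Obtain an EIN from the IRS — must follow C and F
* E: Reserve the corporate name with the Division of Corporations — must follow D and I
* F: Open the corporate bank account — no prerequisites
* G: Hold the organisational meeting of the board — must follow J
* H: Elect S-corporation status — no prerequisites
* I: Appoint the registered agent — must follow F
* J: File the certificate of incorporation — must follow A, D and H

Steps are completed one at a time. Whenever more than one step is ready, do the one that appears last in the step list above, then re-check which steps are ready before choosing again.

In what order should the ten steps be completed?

H, F, I, C, D, E, A, J, G, B

Nothing is required for H, F and C. H is listed later → H first.
Now F and C have their prerequisites met. F is listed later, so F next.
I now also ready, so the ready set is {I, C}; I is listed later → I.
C is the only step now ready → C.
D and A are both available; D is listed later → D.
E and A are both available; E is listed later → E.
A needed C, now all done → A.
Ready: J and B. J is listed later → J.
G now also ready, so the ready set is {G, B}; G is listed later → G.
B needed D and A, now all done → B.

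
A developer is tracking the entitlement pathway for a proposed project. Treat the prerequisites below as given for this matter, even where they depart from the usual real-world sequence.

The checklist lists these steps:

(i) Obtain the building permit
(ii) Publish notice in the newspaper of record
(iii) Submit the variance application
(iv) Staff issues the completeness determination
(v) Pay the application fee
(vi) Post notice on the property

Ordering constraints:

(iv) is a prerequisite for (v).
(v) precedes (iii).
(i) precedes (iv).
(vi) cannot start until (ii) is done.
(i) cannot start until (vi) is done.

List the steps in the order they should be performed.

(ii) is the only step with nothing outstanding, so it goes first.
(vi) is the only step now ready → (vi).
(i) needed (vi), now all done → (i).
(iv) needed (i), now all done → (iv).
(v) needed (iv), now all done → (v).
(iii) needed (v), now all done → (iii).

(ii) → (vi) → (i) → (iv) → (v) → (iii)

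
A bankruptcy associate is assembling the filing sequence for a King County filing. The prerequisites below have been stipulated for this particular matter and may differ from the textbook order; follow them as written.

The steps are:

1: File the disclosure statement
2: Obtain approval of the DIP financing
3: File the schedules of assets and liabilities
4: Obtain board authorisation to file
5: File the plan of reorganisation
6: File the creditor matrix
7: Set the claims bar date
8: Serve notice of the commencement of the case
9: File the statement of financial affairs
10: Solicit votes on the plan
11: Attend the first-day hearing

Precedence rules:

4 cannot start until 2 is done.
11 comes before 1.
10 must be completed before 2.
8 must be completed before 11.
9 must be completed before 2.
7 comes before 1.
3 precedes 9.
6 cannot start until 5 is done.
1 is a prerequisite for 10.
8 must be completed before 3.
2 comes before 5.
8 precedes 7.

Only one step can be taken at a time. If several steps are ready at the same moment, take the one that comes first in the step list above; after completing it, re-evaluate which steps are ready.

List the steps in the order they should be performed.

8, 3, 7, 9, 11, 1, 10, 2, 4, 5, 6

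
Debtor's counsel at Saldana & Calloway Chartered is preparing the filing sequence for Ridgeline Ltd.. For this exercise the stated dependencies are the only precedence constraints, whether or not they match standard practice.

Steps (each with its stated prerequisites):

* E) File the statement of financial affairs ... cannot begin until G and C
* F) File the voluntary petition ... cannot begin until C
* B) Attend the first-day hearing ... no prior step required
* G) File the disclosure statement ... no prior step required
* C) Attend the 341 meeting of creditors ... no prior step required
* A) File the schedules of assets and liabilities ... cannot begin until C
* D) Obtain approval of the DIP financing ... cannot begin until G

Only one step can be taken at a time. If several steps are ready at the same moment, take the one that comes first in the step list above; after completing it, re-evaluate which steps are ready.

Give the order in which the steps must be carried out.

Nothing is required for B, G and C. B is listed earlier → B first.
Ready: G and C. G is listed earlier → G.
D now also ready, so the ready set is {C, D}; C is listed earlier → C.
Ready: E, F, A and D. E is listed earlier → E.
Ready: F, A and D. F is listed earlier → F.
Now A and D have their prerequisites met. A is listed earlier, so A next.
D needed G, now all done → D.

B, G, C, E, F, A, D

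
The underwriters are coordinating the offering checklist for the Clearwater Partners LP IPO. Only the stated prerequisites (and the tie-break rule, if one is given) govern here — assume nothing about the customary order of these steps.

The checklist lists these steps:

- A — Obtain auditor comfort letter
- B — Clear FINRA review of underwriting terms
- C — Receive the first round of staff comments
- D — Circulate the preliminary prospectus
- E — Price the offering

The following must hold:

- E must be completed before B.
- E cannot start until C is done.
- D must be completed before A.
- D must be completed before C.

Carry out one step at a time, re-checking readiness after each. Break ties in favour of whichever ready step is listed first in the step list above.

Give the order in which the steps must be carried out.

D A C E B

D has no prerequisites → D first.
Now A and C have their prerequisites met. A is listed earlier, so A next.
That leaves C as the only ready step → C.
Next only E has its prerequisites met → E.
B needed E, now all done → B.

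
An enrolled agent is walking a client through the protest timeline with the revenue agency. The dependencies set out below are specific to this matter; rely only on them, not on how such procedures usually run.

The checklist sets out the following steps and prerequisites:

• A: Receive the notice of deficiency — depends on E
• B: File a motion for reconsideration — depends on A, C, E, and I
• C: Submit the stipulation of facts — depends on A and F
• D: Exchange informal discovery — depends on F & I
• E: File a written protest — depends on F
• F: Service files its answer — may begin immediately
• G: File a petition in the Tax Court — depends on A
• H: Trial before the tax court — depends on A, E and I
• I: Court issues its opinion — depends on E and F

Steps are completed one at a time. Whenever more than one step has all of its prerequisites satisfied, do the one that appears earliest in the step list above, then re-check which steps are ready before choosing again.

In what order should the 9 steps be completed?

F E A C G I B D H

Only F has no prerequisites, so it is first.
Next only E has its prerequisites met → E.
Ready: A and I. A is listed earlier → A.
C, G and I are all available; C is listed earlier → C.
Ready: G and I. G is listed earlier → G.
That leaves I as the only ready step → I.
Now B, D and H have their prerequisites met. B is listed earlier, so B next.
Ready: D and H. D is listed earlier → D.
Next only H has its prerequisites met → H.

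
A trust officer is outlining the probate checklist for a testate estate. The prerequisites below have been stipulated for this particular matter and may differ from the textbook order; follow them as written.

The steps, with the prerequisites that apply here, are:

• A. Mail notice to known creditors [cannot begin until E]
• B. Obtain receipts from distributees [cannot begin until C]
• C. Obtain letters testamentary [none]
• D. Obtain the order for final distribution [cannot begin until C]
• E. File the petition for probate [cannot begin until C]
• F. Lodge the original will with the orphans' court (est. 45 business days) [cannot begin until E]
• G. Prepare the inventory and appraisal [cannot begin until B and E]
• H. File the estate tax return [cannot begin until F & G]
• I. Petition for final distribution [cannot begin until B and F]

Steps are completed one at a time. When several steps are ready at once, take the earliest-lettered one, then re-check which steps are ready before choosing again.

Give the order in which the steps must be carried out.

C, B, D, E, A, F, G, H, I

Only C has no prerequisites, so it is first.
B, D and E are all available; B has the earlier label → B.
Now D and E have their prerequisites met. D has the earlier label, so D next.
Next only E has its prerequisites met → E.
Now A, F and G have their prerequisites met. A has the earlier label, so A next.
F and G are both available; F has the earlier label → F.
Now G and I have their prerequisites met. G has the earlier label, so G next.
H now also ready, so the ready set is {H, I}; H has the earlier label → H.
Next only I has its prerequisites met → I.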